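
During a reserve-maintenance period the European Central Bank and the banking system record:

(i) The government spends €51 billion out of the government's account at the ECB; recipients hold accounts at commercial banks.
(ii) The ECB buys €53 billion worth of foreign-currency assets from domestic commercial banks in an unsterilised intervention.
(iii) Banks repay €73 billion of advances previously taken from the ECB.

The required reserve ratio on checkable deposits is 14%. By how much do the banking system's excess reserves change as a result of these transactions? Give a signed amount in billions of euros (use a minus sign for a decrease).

Government spending €51 billion: reserves +€51B, deposits +€51B.
FX purchase €53 billion: reserves +€53B, deposits 0.
Discount-window repayment €73 billion: reserves −€73B, deposits 0.
Totals: Δreserves = +€31B, Δdeposits = +€51B.
Δrequired reserves = 14% × +€51B = +€7.14B.
Δexcess reserves = Δreserves − Δrequired = +€31B − (+€7.14B) = +€23.86 billion.

+€23.86 billion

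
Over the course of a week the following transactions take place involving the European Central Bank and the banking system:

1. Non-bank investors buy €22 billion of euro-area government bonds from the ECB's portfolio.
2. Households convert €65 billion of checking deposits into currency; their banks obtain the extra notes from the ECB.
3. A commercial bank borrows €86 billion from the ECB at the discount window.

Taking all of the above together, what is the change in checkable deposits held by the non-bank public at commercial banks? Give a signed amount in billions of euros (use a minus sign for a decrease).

ECB balance sheet:
  Assets:      Securities −€22B, Loans to banks +€86B
  Liabilities: Bank reserves −€1B, Currency in circulation +€65B
Commercial banking system:
  Assets:      Reserves at CB −€1B
  Liabilities: Checkable deposits −€87B, Borrowings from CB +€86B
So the change in checkable deposits held by the non-bank public at commercial banks is -€87 billion.

-€87 billion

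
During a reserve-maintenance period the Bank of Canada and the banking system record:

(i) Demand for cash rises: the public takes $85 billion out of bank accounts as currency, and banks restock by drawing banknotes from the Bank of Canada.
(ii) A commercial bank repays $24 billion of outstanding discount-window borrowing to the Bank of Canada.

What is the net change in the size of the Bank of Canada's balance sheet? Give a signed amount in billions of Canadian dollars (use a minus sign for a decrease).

-$24 billion

Bank of Canada balance sheet:
  Assets:      Loans to banks −$24B
  Liabilities: Bank reserves −$109B, Currency in circulation +$85B
Change in total Bank of Canada assets = -$24 billion.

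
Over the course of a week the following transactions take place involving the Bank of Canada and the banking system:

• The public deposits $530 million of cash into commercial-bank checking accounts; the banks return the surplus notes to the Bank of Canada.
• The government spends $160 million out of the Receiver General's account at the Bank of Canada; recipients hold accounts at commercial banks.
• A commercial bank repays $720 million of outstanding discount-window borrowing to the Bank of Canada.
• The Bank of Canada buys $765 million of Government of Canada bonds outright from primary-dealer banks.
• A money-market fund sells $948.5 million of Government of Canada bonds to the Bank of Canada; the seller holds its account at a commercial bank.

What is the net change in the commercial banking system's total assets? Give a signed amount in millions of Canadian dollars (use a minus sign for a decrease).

+$918.5 million

Bank of Canada balance sheet:
  Assets:      Securities +$1713.5M, Loans to banks −$720M
  Liabilities: Bank reserves +$1683.5M, Currency in circulation −$530M, Government deposits −$160M
Commercial banking system:
  Assets:      Reserves at CB +$1683.5M, Securities −$765M
  Liabilities: Checkable deposits +$1638.5M, Borrowings from CB −$720M
Change in total bank assets = +$918.5 million.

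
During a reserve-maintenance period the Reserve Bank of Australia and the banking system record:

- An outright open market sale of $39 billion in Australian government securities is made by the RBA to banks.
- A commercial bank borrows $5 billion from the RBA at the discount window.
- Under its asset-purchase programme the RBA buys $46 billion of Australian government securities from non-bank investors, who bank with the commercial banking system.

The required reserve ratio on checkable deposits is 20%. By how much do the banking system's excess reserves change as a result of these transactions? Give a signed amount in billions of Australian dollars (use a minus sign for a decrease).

OMO sale (to banks) $39 billion: reserves −$39B, deposits 0.
Discount-window loan $5 billion: reserves +$5B, deposits 0.
Asset purchase (from non-banks) $46 billion: reserves +$46B, deposits +$46B.
Totals: Δreserves = +$12B, Δdeposits = +$46B.
Δrequired reserves = 20% × +$46B = +$9.2B.
Δexcess reserves = Δreserves − Δrequired = +$12B − (+$9.2B) = +$2.8 billion.

+$2.8 billion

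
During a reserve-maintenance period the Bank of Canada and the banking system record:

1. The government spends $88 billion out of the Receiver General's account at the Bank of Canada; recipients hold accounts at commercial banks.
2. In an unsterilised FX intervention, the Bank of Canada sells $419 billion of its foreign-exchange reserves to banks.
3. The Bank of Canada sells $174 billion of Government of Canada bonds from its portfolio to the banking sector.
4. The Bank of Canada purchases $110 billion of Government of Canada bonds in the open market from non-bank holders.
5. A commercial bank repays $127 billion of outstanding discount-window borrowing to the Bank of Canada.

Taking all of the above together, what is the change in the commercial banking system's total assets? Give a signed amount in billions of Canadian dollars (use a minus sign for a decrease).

Bank of Canada balance sheet:
  Assets:      Securities −$64B, Loans to banks −$127B, Foreign assets −$419B
  Liabilities: Bank reserves −$522B, Government deposits −$88B
Commercial banking system:
  Assets:      Reserves at CB −$522B, Securities +$174B, Foreign assets +$419B
  Liabilities: Checkable deposits +$198B, Borrowings from CB −$127B
Change in total bank assets = +$71 billion.

+$71 billion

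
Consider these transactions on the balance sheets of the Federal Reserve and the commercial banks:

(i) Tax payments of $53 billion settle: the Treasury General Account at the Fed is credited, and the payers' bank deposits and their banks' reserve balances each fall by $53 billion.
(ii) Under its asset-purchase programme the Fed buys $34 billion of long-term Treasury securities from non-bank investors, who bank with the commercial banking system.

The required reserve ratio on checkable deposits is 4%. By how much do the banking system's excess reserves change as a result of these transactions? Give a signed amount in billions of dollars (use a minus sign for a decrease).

Government account inflow $53 billion: reserves −$53B, deposits −$53B.
Asset purchase (from non-banks) $34 billion: reserves +$34B, deposits +$34B.
Totals: Δreserves = −$19B, Δdeposits = −$19B.
Δrequired reserves = 4% × −$19B = −$0.76B.
Δexcess reserves = Δreserves − Δrequired = −$19B − (−$0.76B) = -$18.24 billion.

-$18.24 billion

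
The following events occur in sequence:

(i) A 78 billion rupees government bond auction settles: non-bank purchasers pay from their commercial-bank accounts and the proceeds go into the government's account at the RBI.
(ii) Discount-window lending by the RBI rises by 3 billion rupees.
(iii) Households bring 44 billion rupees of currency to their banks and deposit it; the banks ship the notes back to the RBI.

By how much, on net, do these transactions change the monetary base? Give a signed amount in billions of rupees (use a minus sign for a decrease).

Government account inflow 78 billion rupees: reserves shift to a non-base liability → −78B.
Discount-window loan 3 billion rupees: RBI balance sheet expands → +3B.
Currency deposit 44 billion rupees: just a shift between currency and reserves — both are base money → 0.
Net: −78 + 3 + 0 = -75 billion.

-75 billion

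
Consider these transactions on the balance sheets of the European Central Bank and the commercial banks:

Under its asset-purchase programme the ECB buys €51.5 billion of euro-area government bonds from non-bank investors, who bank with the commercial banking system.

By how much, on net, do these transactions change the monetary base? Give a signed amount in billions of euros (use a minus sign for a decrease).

+€51.5 billion

ECB balance sheet:
  Assets:      Securities +€51.5B
  Liabilities: Bank reserves +€51.5B
Commercial banking system:
  Assets:      Reserves at CB +€51.5B
  Liabilities: Checkable deposits +€51.5B
Monetary base = currency + reserves: 0 + (+€51.5B) = +€51.5 billion.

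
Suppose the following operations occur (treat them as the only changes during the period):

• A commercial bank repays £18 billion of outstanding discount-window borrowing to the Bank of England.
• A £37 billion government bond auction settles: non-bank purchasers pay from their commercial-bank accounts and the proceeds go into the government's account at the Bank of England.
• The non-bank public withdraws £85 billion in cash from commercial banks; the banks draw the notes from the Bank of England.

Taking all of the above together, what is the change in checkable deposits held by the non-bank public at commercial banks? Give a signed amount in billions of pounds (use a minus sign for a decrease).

-£122 billion

Discount-window repayment £18 billion: the counterparty is a bank, so public deposits are unchanged → 0.
Government account inflow £37 billion: non-bank counterparties' bank balances fall → −£37B.
Currency withdrawal £85 billion: non-bank counterparties' bank balances fall → −£85B.
Net: 0 − 37 − 85 = -£122 billion.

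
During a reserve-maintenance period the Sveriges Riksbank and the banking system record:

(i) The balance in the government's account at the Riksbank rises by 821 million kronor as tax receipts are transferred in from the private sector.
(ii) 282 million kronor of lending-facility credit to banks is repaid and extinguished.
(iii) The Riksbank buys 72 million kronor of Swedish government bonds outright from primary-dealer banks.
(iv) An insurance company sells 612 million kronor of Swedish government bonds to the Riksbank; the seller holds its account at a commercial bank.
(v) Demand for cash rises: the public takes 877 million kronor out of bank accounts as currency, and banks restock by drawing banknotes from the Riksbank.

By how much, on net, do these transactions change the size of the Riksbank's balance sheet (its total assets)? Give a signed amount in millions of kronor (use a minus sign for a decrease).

Government account inflow 821 million kronor: only the composition of liabilities changes → 0.
Discount-window repayment 282 million kronor: a Riksbank asset is shed → −282M.
OMO purchase (from banks) 72 million kronor: a Riksbank asset is acquired → +72M.
Asset purchase (from non-banks) 612 million kronor: a Riksbank asset is acquired → +612M.
Currency withdrawal 877 million kronor: only the composition of liabilities changes → 0.
Net: 0 − 282 + 72 + 612 + 0 = +402 million.

+402 million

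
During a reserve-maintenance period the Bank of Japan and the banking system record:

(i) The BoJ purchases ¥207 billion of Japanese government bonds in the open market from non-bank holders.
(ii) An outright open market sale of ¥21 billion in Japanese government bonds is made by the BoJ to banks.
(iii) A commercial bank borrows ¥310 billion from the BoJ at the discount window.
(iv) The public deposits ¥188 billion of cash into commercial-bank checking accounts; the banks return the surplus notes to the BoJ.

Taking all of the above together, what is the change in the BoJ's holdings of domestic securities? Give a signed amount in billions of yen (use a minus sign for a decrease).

Asset purchase (from non-banks) ¥207 billion: securities added to the BoJ's portfolio → +¥207B.
OMO sale (to banks) ¥21 billion: securities removed from the BoJ's portfolio → −¥21B.
Discount-window loan ¥310 billion: the BoJ's securities portfolio is untouched → 0.
Currency deposit ¥188 billion: the BoJ's securities portfolio is untouched → 0.
Net: 207 − 21 + 0 + 0 = +¥186 billion.

+¥186 billion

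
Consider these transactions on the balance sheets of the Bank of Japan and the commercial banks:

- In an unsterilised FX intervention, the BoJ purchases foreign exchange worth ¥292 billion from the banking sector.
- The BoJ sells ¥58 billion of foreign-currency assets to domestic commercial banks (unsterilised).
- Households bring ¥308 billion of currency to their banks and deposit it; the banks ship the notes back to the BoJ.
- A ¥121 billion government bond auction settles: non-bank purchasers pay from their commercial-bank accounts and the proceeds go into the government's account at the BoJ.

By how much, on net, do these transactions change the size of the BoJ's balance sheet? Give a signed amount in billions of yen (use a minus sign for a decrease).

BoJ balance sheet:
  Assets:      Foreign assets +¥234B
  Liabilities: Bank reserves +¥421B, Currency in circulation −¥308B, Government deposits +¥121B
Commercial banking system:
  Assets:      Reserves at CB +¥421B, Foreign assets −¥234B
  Liabilities: Checkable deposits +¥187B
Change in total BoJ assets = +¥234 billion.

+¥234 billion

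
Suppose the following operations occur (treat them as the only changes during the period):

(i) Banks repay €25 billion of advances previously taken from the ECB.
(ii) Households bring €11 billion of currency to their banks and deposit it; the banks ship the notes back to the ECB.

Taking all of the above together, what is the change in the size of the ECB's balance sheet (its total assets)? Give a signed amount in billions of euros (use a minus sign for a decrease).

-€25 billion

Discount-window repayment €25 billion: an ECB asset is shed → −€25B.
Currency deposit €11 billion: only the composition of liabilities changes → 0.
Net: −25 + 0 = -€25 billion.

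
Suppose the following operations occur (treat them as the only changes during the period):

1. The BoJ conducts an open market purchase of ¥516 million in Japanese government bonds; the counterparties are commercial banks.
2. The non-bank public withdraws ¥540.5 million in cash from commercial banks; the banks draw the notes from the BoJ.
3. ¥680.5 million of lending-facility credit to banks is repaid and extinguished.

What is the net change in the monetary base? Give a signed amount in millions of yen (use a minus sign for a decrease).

BoJ balance sheet:
  Assets:      Securities +¥516M, Loans to banks −¥680.5M
  Liabilities: Bank reserves −¥705M, Currency in circulation +¥540.5M
Commercial banking system:
  Assets:      Reserves at CB −¥705M, Securities −¥516M
  Liabilities: Checkable deposits −¥540.5M, Borrowings from CB −¥680.5M
Monetary base = currency + reserves: +¥540.5M + (−¥705M) = -¥164.5 million.

-¥164.5 million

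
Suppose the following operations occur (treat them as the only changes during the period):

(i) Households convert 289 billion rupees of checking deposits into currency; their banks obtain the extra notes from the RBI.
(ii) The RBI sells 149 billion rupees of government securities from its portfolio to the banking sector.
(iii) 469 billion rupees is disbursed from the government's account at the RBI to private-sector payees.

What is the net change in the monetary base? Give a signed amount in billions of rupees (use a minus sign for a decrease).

+320 billion

Currency withdrawal 289 billion rupees: just a shift between currency and reserves — both are base money → 0.
OMO sale (to banks) 149 billion rupees: RBI balance sheet contracts → −149B.
Government spending 469 billion rupees: a non-base liability converts back to reserves → +469B.
Net: 0 − 149 + 469 = +320 billion.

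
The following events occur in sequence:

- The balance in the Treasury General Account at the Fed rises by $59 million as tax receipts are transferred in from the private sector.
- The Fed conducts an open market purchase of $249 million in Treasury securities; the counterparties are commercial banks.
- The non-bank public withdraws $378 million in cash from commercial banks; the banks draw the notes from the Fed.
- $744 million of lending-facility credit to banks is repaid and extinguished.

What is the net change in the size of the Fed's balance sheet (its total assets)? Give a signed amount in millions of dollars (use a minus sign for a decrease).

-$495 million

Fed balance sheet:
  Assets:      Securities +$249M, Loans to banks −$744M
  Liabilities: Bank reserves −$932M, Currency in circulation +$378M, Government deposits +$59M
Change in total Fed assets = -$495 million.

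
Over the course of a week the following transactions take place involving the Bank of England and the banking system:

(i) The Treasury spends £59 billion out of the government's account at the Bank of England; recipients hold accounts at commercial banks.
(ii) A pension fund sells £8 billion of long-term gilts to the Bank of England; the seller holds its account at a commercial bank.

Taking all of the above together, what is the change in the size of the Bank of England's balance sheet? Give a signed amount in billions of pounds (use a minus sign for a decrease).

Bank of England balance sheet:
  Assets:      Securities +£8B
  Liabilities: Bank reserves +£67B, Government deposits −£59B
Commercial banking system:
  Assets:      Reserves at CB +£67B
  Liabilities: Checkable deposits +£67B
Change in total Bank of England assets = +£8 billion.

+£8 billion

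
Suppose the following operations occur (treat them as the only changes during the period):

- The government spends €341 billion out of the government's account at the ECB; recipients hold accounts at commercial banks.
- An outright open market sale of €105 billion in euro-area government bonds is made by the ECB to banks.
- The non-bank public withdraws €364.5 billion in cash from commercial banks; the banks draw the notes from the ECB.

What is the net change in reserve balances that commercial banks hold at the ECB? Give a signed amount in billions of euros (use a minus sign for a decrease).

Government spending €341 billion: government payments flow into bank reserve accounts → +€341B.
OMO sale (to banks) €105 billion: the buying banks pay out of their reserve balances → −€105B.
Currency withdrawal €364.5 billion: banks swap reserves for currency → −€364.5B.
Net: 341 − 105 − 364.5 = -€128.5 billion.

-€128.5 billion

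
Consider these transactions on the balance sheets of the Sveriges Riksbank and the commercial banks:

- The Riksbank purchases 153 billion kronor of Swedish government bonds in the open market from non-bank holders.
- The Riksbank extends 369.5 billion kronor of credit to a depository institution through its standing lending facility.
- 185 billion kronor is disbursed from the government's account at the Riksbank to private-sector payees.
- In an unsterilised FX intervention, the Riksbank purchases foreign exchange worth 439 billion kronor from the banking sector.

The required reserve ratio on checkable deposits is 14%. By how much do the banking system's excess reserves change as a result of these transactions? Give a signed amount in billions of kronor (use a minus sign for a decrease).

Asset purchase (from non-banks) 153 billion kronor: reserves +153B, deposits +153B.
Discount-window loan 369.5 billion kronor: reserves +369.5B, deposits 0.
Government spending 185 billion kronor: reserves +185B, deposits +185B.
FX purchase 439 billion kronor: reserves +439B, deposits 0.
Totals: Δreserves = +1146.5B, Δdeposits = +338B.
Δrequired reserves = 14% × +338B = +47.32B.
Δexcess reserves = Δreserves − Δrequired = +1146.5B − (+47.32B) = +1099.18 billion.

+1099.18 billion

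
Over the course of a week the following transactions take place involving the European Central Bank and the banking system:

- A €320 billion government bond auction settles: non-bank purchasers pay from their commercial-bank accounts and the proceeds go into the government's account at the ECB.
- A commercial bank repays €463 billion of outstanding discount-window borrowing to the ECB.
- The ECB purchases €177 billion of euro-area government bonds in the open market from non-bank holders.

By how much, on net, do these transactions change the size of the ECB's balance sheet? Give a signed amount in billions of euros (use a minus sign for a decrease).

-€286 billion

ECB balance sheet:
  Assets:      Securities +€177B, Loans to banks −€463B
  Liabilities: Bank reserves −€606B, Government deposits +€320B
Commercial banking system:
  Assets:      Reserves at CB −€606B
  Liabilities: Checkable deposits −€143B, Borrowings from CB −€463B
Change in total ECB assets = -€286 billion.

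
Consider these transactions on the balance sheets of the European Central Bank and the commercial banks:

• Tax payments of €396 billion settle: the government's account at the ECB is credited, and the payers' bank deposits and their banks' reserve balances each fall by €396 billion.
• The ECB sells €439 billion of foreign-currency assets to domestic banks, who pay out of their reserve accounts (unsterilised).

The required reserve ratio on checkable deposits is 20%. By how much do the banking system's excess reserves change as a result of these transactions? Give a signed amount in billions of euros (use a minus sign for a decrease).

-€755.8 billion

Government account inflow €396 billion: reserves −€396B, deposits −€396B.
FX sale €439 billion: reserves −€439B, deposits 0.
Totals: Δreserves = −€835B, Δdeposits = −€396B.
Δrequired reserves = 20% × −€396B = −€79.2B.
Δexcess reserves = Δreserves − Δrequired = −€835B − (−€79.2B) = -€755.8 billion.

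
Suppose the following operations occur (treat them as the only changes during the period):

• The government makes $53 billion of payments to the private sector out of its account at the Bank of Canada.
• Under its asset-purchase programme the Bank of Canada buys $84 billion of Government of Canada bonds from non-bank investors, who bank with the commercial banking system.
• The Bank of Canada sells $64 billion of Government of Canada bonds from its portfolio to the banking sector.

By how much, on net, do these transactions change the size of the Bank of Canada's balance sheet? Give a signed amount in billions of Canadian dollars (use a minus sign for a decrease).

+$20 billion

Bank of Canada balance sheet:
  Assets:      Securities +$20B
  Liabilities: Bank reserves +$73B, Government deposits −$53B
Change in total Bank of Canada assets = +$20 billion.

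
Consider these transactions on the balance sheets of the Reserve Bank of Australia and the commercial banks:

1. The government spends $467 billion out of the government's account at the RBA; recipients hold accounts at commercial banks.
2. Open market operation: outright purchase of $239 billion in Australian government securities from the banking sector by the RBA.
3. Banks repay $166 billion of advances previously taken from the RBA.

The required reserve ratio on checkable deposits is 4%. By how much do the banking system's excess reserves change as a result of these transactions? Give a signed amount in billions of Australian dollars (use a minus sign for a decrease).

+$521.32 billion

Government spending $467 billion: reserves +$467B, deposits +$467B.
OMO purchase (from banks) $239 billion: reserves +$239B, deposits 0.
Discount-window repayment $166 billion: reserves −$166B, deposits 0.
Totals: Δreserves = +$540B, Δdeposits = +$467B.
Δrequired reserves = 4% × +$467B = +$18.68B.
Δexcess reserves = Δreserves − Δrequired = +$540B − (+$18.68B) = +$521.32 billion.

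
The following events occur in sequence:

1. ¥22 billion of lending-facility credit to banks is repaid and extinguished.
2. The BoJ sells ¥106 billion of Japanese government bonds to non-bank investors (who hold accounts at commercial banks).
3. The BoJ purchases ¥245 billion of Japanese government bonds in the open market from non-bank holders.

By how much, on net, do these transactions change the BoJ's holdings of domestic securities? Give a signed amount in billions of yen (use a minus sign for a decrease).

+¥139 billion

Discount-window repayment ¥22 billion: the BoJ's securities portfolio is untouched → 0.
Asset sale (to non-banks) ¥106 billion: securities removed from the BoJ's portfolio → −¥106B.
Asset purchase (from non-banks) ¥245 billion: securities added to the BoJ's portfolio → +¥245B.
Net: 0 − 106 + 245 = +¥139 billion.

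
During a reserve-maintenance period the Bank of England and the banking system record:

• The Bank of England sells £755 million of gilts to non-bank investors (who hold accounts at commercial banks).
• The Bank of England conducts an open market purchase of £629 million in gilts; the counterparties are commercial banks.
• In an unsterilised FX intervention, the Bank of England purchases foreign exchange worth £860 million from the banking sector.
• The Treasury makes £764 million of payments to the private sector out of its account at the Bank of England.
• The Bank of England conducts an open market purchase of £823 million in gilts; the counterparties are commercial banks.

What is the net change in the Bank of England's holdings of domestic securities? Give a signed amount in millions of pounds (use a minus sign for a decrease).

+£697 million

Asset sale (to non-banks) £755 million: securities removed from the Bank of England's portfolio → −£755M.
OMO purchase (from banks) £629 million: securities added to the Bank of England's portfolio → +£629M.
FX purchase £860 million: the Bank of England's securities portfolio is untouched → 0.
Government spending £764 million: the Bank of England's securities portfolio is untouched → 0.
OMO purchase (from banks) £823 million: securities added to the Bank of England's portfolio → +£823M.
Net: −755 + 629 + 0 + 0 + 823 = +£697 million.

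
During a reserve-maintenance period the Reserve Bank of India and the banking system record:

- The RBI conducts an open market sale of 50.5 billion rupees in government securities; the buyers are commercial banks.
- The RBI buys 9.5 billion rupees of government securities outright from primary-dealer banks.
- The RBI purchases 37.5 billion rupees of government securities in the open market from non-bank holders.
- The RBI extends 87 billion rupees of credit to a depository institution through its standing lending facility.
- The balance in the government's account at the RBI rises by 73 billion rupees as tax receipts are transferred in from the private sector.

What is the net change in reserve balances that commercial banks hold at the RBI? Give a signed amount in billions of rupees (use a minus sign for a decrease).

OMO sale (to banks) 50.5 billion rupees: the buying banks pay out of their reserve balances → −50.5B.
OMO purchase (from banks) 9.5 billion rupees: the RBI pays by crediting reserve accounts → +9.5B.
Asset purchase (from non-banks) 37.5 billion rupees: the RBI pays by crediting reserve accounts → +37.5B.
Discount-window loan 87 billion rupees: the loan is credited to the bank's reserve account → +87B.
Government account inflow 73 billion rupees: funds move from bank reserves into the government account → −73B.
Net: −50.5 + 9.5 + 37.5 + 87 − 73 = +10.5 billion.

+10.5 billion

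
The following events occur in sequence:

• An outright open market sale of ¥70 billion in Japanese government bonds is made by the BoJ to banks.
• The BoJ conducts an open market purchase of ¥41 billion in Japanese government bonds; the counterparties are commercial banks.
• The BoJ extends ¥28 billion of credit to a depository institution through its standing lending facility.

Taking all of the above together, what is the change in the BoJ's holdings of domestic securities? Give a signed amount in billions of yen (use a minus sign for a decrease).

-¥29 billion

BoJ balance sheet:
  Assets:      Securities −¥29B, Loans to banks +¥28B
  Liabilities: Bank reserves −¥1B
So the change in the BoJ's holdings of domestic securities is -¥29 billion.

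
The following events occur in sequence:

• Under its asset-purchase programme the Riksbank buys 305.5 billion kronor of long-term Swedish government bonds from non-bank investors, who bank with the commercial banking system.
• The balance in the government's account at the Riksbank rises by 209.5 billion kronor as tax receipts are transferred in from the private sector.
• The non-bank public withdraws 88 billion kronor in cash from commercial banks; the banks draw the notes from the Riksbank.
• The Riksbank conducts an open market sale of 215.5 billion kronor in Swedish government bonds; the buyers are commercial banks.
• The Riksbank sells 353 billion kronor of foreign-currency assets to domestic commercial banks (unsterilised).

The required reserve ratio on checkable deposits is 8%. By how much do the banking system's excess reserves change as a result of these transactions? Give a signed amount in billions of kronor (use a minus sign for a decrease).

-561.14 billion

Asset purchase (from non-banks) 305.5 billion kronor: reserves +305.5B, deposits +305.5B.
Government account inflow 209.5 billion kronor: reserves −209.5B, deposits −209.5B.
Currency withdrawal 88 billion kronor: reserves −88B, deposits −88B.
OMO sale (to banks) 215.5 billion kronor: reserves −215.5B, deposits 0.
FX sale 353 billion kronor: reserves −353B, deposits 0.
Totals: Δreserves = −560.5B, Δdeposits = +8B.
Δrequired reserves = 8% × +8B = +0.64B.
Δexcess reserves = Δreserves − Δrequired = −560.5B − (+0.64B) = -561.14 billion.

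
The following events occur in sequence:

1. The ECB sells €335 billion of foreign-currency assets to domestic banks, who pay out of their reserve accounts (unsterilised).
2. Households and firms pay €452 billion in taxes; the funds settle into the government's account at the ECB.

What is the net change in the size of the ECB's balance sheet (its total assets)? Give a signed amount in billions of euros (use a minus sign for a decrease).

ECB balance sheet:
  Assets:      Foreign assets −€335B
  Liabilities: Bank reserves −€787B, Government deposits +€452B
Commercial banking system:
  Assets:      Reserves at CB −€787B, Foreign assets +€335B
  Liabilities: Checkable deposits −€452B
Change in total ECB assets = -€335 billion.

-€335 billion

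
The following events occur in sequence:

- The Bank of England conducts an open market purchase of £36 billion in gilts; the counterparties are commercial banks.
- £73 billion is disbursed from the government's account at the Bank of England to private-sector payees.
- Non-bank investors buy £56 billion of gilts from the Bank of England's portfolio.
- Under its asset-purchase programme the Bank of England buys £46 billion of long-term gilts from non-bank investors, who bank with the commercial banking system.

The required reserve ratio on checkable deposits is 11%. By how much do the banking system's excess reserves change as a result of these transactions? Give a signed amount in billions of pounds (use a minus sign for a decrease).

OMO purchase (from banks) £36 billion: reserves +£36B, deposits 0.
Government spending £73 billion: reserves +£73B, deposits +£73B.
Asset sale (to non-banks) £56 billion: reserves −£56B, deposits −£56B.
Asset purchase (from non-banks) £46 billion: reserves +£46B, deposits +£46B.
Totals: Δreserves = +£99B, Δdeposits = +£63B.
Δrequired reserves = 11% × +£63B = +£6.93B.
Δexcess reserves = Δreserves − Δrequired = +£99B − (+£6.93B) = +£92.07 billion.

+£92.07 billion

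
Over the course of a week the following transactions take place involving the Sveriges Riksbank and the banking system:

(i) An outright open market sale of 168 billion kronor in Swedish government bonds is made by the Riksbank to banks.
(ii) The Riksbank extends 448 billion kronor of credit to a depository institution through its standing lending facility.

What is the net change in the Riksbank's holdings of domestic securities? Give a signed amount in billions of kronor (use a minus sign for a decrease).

Riksbank balance sheet:
  Assets:      Securities −168B, Loans to banks +448B
  Liabilities: Bank reserves +280B
So the change in the Riksbank's holdings of domestic securities is -168 billion.

-168 billion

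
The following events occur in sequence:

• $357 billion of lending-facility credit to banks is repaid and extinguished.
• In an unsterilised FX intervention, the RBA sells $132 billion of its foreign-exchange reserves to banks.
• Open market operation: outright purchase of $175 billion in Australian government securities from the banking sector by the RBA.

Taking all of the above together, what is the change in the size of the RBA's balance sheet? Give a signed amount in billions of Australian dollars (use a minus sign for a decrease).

RBA balance sheet:
  Assets:      Securities +$175B, Loans to banks −$357B, Foreign assets −$132B
  Liabilities: Bank reserves −$314B
Commercial banking system:
  Assets:      Reserves at CB −$314B, Securities −$175B, Foreign assets +$132B
  Liabilities: Borrowings from CB −$357B
Change in total RBA assets = -$314 billion.

-$314 billion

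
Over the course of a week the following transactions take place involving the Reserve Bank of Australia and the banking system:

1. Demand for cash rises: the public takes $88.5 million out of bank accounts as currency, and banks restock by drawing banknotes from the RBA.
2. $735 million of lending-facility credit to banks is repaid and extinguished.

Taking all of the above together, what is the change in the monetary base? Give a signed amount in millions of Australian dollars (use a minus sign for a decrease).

Currency withdrawal $88.5 million: just a shift between currency and reserves — both are base money → 0.
Discount-window repayment $735 million: RBA balance sheet contracts → −$735M.
Net: 0 − 735 = -$735 million.

-$735 million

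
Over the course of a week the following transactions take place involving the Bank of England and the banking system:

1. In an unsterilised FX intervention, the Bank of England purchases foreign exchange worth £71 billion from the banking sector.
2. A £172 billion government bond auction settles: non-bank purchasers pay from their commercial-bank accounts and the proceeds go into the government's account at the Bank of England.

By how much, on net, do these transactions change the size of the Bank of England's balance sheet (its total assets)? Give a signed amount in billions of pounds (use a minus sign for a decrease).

+£71 billion

Bank of England balance sheet:
  Assets:      Foreign assets +£71B
  Liabilities: Bank reserves −£101B, Government deposits +£172B
Change in total Bank of England assets = +£71 billion.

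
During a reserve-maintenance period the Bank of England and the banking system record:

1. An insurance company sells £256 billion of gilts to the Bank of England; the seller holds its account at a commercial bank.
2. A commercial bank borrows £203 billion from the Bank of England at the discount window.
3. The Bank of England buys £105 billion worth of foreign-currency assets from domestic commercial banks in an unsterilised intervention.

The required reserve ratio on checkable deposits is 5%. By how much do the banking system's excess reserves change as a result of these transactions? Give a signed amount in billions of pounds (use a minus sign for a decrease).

+£551.2 billion

Asset purchase (from non-banks) £256 billion: reserves +£256B, deposits +£256B.
Discount-window loan £203 billion: reserves +£203B, deposits 0.
FX purchase £105 billion: reserves +£105B, deposits 0.
Totals: Δreserves = +£564B, Δdeposits = +£256B.
Δrequired reserves = 5% × +£256B = +£12.8B.
Δexcess reserves = Δreserves − Δrequired = +£564B − (+£12.8B) = +£551.2 billion.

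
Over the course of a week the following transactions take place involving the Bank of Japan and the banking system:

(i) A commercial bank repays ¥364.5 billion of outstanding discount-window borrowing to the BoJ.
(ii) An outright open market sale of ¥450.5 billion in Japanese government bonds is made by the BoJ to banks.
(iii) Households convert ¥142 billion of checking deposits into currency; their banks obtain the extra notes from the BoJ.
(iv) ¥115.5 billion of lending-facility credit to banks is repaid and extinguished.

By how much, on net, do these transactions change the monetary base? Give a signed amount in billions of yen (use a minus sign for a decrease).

Discount-window repayment ¥364.5 billion: BoJ balance sheet contracts → −¥364.5B.
OMO sale (to banks) ¥450.5 billion: BoJ balance sheet contracts → −¥450.5B.
Currency withdrawal ¥142 billion: just a shift between currency and reserves — both are base money → 0.
Discount-window repayment ¥115.5 billion: BoJ balance sheet contracts → −¥115.5B.
Net: −364.5 − 450.5 + 0 − 115.5 = -¥930.5 billion.

-¥930.5 billion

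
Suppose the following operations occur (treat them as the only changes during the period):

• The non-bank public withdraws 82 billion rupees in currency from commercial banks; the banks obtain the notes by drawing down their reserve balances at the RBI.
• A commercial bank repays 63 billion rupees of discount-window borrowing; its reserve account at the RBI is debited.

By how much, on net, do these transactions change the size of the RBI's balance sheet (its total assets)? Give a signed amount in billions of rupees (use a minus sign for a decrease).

-63 billion

Currency withdrawal 82 billion rupees: only the composition of liabilities changes → 0.
Discount-window repayment 63 billion rupees: an RBI asset is shed → −63B.
Net: 0 − 63 = -63 billion.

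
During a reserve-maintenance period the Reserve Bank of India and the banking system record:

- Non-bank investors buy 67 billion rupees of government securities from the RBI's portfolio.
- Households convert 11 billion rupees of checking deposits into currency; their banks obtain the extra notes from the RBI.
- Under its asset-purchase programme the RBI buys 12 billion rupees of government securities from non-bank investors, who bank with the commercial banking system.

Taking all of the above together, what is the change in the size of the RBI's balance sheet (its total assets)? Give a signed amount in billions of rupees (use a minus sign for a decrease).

-55 billion

Asset sale (to non-banks) 67 billion rupees: an RBI asset is shed → −67B.
Currency withdrawal 11 billion rupees: only the composition of liabilities changes → 0.
Asset purchase (from non-banks) 12 billion rupees: an RBI asset is acquired → +12B.
Net: −67 + 0 + 12 = -55 billion.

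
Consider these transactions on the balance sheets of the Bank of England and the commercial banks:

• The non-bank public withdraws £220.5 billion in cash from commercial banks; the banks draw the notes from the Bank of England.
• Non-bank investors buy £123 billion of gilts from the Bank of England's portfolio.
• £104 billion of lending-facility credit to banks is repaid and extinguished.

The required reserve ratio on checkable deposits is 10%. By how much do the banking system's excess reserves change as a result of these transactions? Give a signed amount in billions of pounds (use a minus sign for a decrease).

Currency withdrawal £220.5 billion: reserves −£220.5B, deposits −£220.5B.
Asset sale (to non-banks) £123 billion: reserves −£123B, deposits −£123B.
Discount-window repayment £104 billion: reserves −£104B, deposits 0.
Totals: Δreserves = −£447.5B, Δdeposits = −£343.5B.
Δrequired reserves = 10% × −£343.5B = −£34.35B.
Δexcess reserves = Δreserves − Δrequired = −£447.5B − (−£34.35B) = -£413.15 billion.

-£413.15 billion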